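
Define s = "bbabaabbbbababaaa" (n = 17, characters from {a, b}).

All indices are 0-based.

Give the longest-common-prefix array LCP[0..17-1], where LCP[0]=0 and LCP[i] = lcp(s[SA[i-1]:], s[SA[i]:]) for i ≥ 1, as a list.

rank | idx | suffix
   0 |  16 | a
   1 |  15 | aa
   2 |  14 | aaa
   3 |   4 | aabbbbababaaa
   4 |  12 | abaaa
   5 |   2 | abaabbbbababaaa
   6 |  10 | ababaaa
   7 |   5 | abbbbababaaa
   8 |  13 | baaa
   9 |   3 | baabbbbababaaa
  10 |  11 | babaaa
  11 |   1 | babaabbbbababaaa
  12 |   9 | bababaaa
  13 |   0 | bbabaabbbbababaaa
  14 |   8 | bbababaaa
  15 |   7 | bbbababaaa
  16 |   6 | bbbbababaaa

SA = [16, 15, 14, 4, 12, 2, 10, 5, 13, 3, 11, 1, 9, 0, 8, 7, 6]
rank  pair      lcp
   1  s[16:],s[15:]  1  'a'
   2  s[15:],s[14:]  2  'aa'
   3  s[14:],s[4:]  2  'aa'
   4  s[4:],s[12:]  1  'a'
   5  s[12:],s[2:]  4  'abaa'
   6  s[2:],s[10:]  3  'aba'
   7  s[10:],s[5:]  2  'ab'
   8  s[5:],s[13:]  0  ''
   9  s[13:],s[3:]  3  'baa'
  10  s[3:],s[11:]  2  'ba'
  11  s[11:],s[1:]  5  'babaa'
  12  s[1:],s[9:]  4  'baba'
  13  s[9:],s[0:]  1  'b'
  14  s[0:],s[8:]  5  'bbaba'
  15  s[8:],s[7:]  2  'bb'
  16  s[7:],s[6:]  3  'bbb'

[0, 1, 2, 2, 1, 4, 3, 2, 0, 3, 2, 5, 4, 1, 5, 2, 3]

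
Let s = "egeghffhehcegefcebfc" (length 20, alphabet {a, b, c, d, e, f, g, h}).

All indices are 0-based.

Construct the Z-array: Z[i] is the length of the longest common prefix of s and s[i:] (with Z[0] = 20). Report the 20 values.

Z[0]=20
i=1: fresh scan; Z[1]=0
i=2: fresh scan; Z[2]=2 grow→box=[2,4)
i=3: min(r-i=1, Z[1]=0)=0; Z[3]=0
i=4: fresh scan; Z[4]=0
i=5: fresh scan; Z[5]=0
i=6: fresh scan; Z[6]=0
i=7: fresh scan; Z[7]=0
i=8: fresh scan; Z[8]=1 grow→box=[8,9)
i=9: fresh scan; Z[9]=0
i=10: fresh scan; Z[10]=0
i=11: fresh scan; Z[11]=3 grow→box=[11,14)
i=12: min(r-i=2, Z[1]=0)=0; Z[12]=0
i=13: min(r-i=1, Z[2]=2)=1; Z[13]=1
i=14: fresh scan; Z[14]=0
i=15: fresh scan; Z[15]=0
i=16: fresh scan; Z[16]=1 grow→box=[16,17)
i=17: fresh scan; Z[17]=0
i=18: fresh scan; Z[18]=0
i=19: fresh scan; Z[19]=0

[20, 0, 2, 0, 0, 0, 0, 0, 1, 0, 0, 3, 0, 1, 0, 0, 1, 0, 0, 0]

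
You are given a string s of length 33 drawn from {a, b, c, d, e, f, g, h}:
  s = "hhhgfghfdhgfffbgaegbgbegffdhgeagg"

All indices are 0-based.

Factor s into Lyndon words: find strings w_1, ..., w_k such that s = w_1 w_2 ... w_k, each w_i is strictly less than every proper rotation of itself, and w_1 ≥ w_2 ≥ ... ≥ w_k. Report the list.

emit factor 1: 'h' (i=0, period=1)
emit factor 2: 'h' (i=1, period=1)
emit factor 3: 'h' (i=2, period=1)
emit factor 4: 'g' (i=3, period=1)
emit factor 5: 'fgh' (i=4, period=3)
emit factor 6: 'f' (i=7, period=1)
emit factor 7: 'dhgfff' (i=8, period=6)
emit factor 8: 'bg' (i=14, period=2)
emit factor 9: 'aegbgbegffdhgeagg' (i=16, period=17)

["h", "h", "h", "g", "fgh", "f", "dhgfff", "bg", "aegbgbegffdhgeagg"]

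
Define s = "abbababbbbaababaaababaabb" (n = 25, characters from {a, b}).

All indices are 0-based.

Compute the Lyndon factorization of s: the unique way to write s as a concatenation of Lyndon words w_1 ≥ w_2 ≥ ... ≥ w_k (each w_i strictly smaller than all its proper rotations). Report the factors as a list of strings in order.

["abb", "ababbbb", "aabab", "aaababaabb"]

emit factor 1: 'abb' (i=0, period=3)
emit factor 2: 'ababbbb' (i=3, period=7)
emit factor 3: 'aabab' (i=10, period=5)
emit factor 4: 'aaababaabb' (i=15, period=10)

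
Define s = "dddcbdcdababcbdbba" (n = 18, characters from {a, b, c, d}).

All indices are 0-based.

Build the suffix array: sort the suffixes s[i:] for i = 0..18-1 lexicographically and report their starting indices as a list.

sorted suffixes:
  #0 SA[0]=17  'a'
  #1 SA[1]=8  'ababcbdbba'
  #2 SA[2]=10  'abcbdbba'
  #3 SA[3]=16  'ba'
  #4 SA[4]=9  'babcbdbba'
  #5 SA[5]=15  'bba'
  #6 SA[6]=11  'bcbdbba'
  #7 SA[7]=13  'bdbba'
  #8 SA[8]=4  'bdcdababcbdbba'
  #9 SA[9]=12  'cbdbba'
  #10 SA[10]=3  'cbdcdababcbdbba'
  #11 SA[11]=6  'cdababcbdbba'
  #12 SA[12]=7  'dababcbdbba'
  #13 SA[13]=14  'dbba'
  #14 SA[14]=2  'dcbdcdababcbdbba'
  #15 SA[15]=5  'dcdababcbdbba'
  #16 SA[16]=1  'ddcbdcdababcbdbba'
  #17 SA[17]=0  'dddcbdcdababcbdbba'

[17, 8, 10, 16, 9, 15, 11, 13, 4, 12, 3, 6, 7, 14, 2, 5, 1, 0]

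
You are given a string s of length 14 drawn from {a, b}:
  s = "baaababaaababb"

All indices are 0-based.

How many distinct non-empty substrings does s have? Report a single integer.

68

sorted suffixes:
  #0 SA[0]=1  'aaababaaababb'
  #1 SA[1]=7  'aaababb'
  #2 SA[2]=2  'aababaaababb'
  #3 SA[3]=8  'aababb'
  #4 SA[4]=5  'abaaababb'
  #5 SA[5]=3  'ababaaababb'
  #6 SA[6]=9  'ababb'
  #7 SA[7]=11  'abb'
  #8 SA[8]=13  'b'
  #9 SA[9]=0  'baaababaaababb'
  #10 SA[10]=6  'baaababb'
  #11 SA[11]=4  'babaaababb'
  #12 SA[12]=10  'babb'
  #13 SA[13]=12  'bb'

SA = [1, 7, 2, 8, 5, 3, 9, 11, 13, 0, 6, 4, 10, 12]
i: (SA[i-1],SA[i]) lcp shared
  1: (1,7) 6 'aaabab'
  2: (7,2) 2 'aa'
  3: (2,8) 5 'aabab'
  4: (8,5) 1 'a'
  5: (5,3) 3 'aba'
  6: (3,9) 4 'abab'
  7: (9,11) 2 'ab'
  8: (11,13) 0 ''
  9: (13,0) 1 'b'
  10: (0,6) 7 'baaabab'
  11: (6,4) 2 'ba'
  12: (4,10) 3 'bab'
  13: (10,12) 1 'b'

n(n+1)/2 = 14·15/2 = 105
Σ LCP = 0 + 6 + 2 + 5 + 1 + 3 + 4 + 2 + 0 + 1 + 7 + 2 + 3 + 1 = 37
distinct = 105 − 37 = 68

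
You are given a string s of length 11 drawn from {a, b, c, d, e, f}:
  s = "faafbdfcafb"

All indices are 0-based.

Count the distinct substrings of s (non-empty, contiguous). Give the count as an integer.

sorted suffixes:
  #0 SA[0]=1  'aafbdfcafb'
  #1 SA[1]=8  'afb'
  #2 SA[2]=2  'afbdfcafb'
  #3 SA[3]=10  'b'
  #4 SA[4]=4  'bdfcafb'
  #5 SA[5]=7  'cafb'
  #6 SA[6]=5  'dfcafb'
  #7 SA[7]=0  'faafbdfcafb'
  #8 SA[8]=9  'fb'
  #9 SA[9]=3  'fbdfcafb'
  #10 SA[10]=6  'fcafb'

SA = [1, 8, 2, 10, 4, 7, 5, 0, 9, 3, 6]
i: (SA[i-1],SA[i]) lcp shared
  1: (1,8) 1 'a'
  2: (8,2) 3 'afb'
  3: (2,10) 0 ''
  4: (10,4) 1 'b'
  5: (4,7) 0 ''
  6: (7,5) 0 ''
  7: (5,0) 0 ''
  8: (0,9) 1 'f'
  9: (9,3) 2 'fb'
  10: (3,6) 1 'f'

n(n+1)/2 = 11·12/2 = 66
Σ LCP = 0 + 1 + 3 + 0 + 1 + 0 + 0 + 0 + 1 + 2 + 1 = 9
distinct = 66 − 9 = 57

57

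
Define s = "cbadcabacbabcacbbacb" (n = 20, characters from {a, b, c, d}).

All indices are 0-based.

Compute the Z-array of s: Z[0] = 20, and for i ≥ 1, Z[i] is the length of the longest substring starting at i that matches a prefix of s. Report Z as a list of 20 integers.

Z[0]=20
i=1: i≥r, start 0; Z[1]=0
i=2: i≥r, start 0; Z[2]=0
i=3: i≥r, start 0; Z[3]=0
i=4: i≥r, start 0; Z[4]=1 scan→box=[4,5)
i=5: i≥r, start 0; Z[5]=0
i=6: i≥r, start 0; Z[6]=0
i=7: i≥r, start 0; Z[7]=0
i=8: i≥r, start 0; Z[8]=3 scan→box=[8,11)
i=9: min(r-i=2, Z[1]=0)=0; Z[9]=0
i=10: min(r-i=1, Z[2]=0)=0; Z[10]=0
i=11: i≥r, start 0; Z[11]=0
i=12: i≥r, start 0; Z[12]=1 scan→box=[12,13)
i=13: i≥r, start 0; Z[13]=0
i=14: i≥r, start 0; Z[14]=2 scan→box=[14,16)
i=15: min(r-i=1, Z[1]=0)=0; Z[15]=0
i=16: i≥r, start 0; Z[16]=0
i=17: i≥r, start 0; Z[17]=0
i=18: i≥r, start 0; Z[18]=2 scan→box=[18,20)
i=19: min(r-i=1, Z[1]=0)=0; Z[19]=0

[20, 0, 0, 0, 1, 0, 0, 0, 3, 0, 0, 0, 1, 0, 2, 0, 0, 0, 2, 0]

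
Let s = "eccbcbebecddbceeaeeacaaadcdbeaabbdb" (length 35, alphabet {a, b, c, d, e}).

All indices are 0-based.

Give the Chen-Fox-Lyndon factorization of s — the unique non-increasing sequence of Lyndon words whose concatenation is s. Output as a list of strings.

emit factor 1: 'e' (i=0, period=1)
emit factor 2: 'c' (i=1, period=1)
emit factor 3: 'c' (i=2, period=1)
emit factor 4: 'bcbebecddbcee' (i=3, period=13)
emit factor 5: 'aee' (i=16, period=3)
emit factor 6: 'ac' (i=19, period=2)
emit factor 7: 'aaadcdbeaabbdb' (i=21, period=14)

["e", "c", "c", "bcbebecddbcee", "aee", "ac", "aaadcdbeaabbdb"]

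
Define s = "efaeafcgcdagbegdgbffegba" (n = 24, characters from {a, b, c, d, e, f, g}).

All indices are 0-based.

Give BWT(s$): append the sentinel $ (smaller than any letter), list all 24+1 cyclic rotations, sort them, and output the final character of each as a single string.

rank  rotation                   last
    0  $efaeafcgcdagbegdgbffegba  a
    1  a$efaeafcgcdagbegdgbffegb  b
    2  aeafcgcdagbegdgbffegba$ef  f
    3  afcgcdagbegdgbffegba$efae  e
    4  agbegdgbffegba$efaeafcgcd  d
    5  ba$efaeafcgcdagbegdgbffeg  g
    6  begdgbffegba$efaeafcgcdag  g
    7  bffegba$efaeafcgcdagbegdg  g
    8  cdagbegdgbffegba$efaeafcg  g
    9  cgcdagbegdgbffegba$efaeaf  f
   10  dagbegdgbffegba$efaeafcgc  c
   11  dgbffegba$efaeafcgcdagbeg  g
   12  eafcgcdagbegdgbffegba$efa  a
   13  efaeafcgcdagbegdgbffegba$  $
   14  egba$efaeafcgcdagbegdgbff  f
   15  egdgbffegba$efaeafcgcdagb  b
   16  faeafcgcdagbegdgbffegba$e  e
   17  fcgcdagbegdgbffegba$efaea  a
   18  fegba$efaeafcgcdagbegdgbf  f
   19  ffegba$efaeafcgcdagbegdgb  b
   20  gba$efaeafcgcdagbegdgbffe  e
   21  gbegdgbffegba$efaeafcgcda  a
   22  gbffegba$efaeafcgcdagbegd  d
   23  gcdagbegdgbffegba$efaeafc  c
   24  gdgbffegba$efaeafcgcdagbe  e

abfedggggfcga$fbeafbeadce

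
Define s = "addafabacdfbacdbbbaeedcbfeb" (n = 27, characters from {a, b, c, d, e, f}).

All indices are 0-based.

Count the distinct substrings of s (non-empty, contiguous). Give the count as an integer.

rank→(start, suffix):
  0 → (5, 'abacdfbacdbbbaeedcbfeb')
  1 → (12, 'acdbbbaeedcbfeb')
  2 → (7, 'acdfbacdbbbaeedcbfeb')
  3 → (0, 'addafabacdfbacdbbbaeedcbfeb')
  4 → (18, 'aeedcbfeb')
  5 → (3, 'afabacdfbacdbbbaeedcbfeb')
  6 → (26, 'b')
  7 → (11, 'bacdbbbaeedcbfeb')
  8 → (6, 'bacdfbacdbbbaeedcbfeb')
  9 → (17, 'baeedcbfeb')
  10 → (16, 'bbaeedcbfeb')
  11 → (15, 'bbbaeedcbfeb')
  12 → (23, 'bfeb')
  13 → (22, 'cbfeb')
  14 → (13, 'cdbbbaeedcbfeb')
  15 → (8, 'cdfbacdbbbaeedcbfeb')
  16 → (2, 'dafabacdfbacdbbbaeedcbfeb')
  17 → (14, 'dbbbaeedcbfeb')
  18 → (21, 'dcbfeb')
  19 → (1, 'ddafabacdfbacdbbbaeedcbfeb')
  20 → (9, 'dfbacdbbbaeedcbfeb')
  21 → (25, 'eb')
  22 → (20, 'edcbfeb')
  23 → (19, 'eedcbfeb')
  24 → (4, 'fabacdfbacdbbbaeedcbfeb')
  25 → (10, 'fbacdbbbaeedcbfeb')
  26 → (24, 'feb')

SA = [5, 12, 7, 0, 18, 3, 26, 11, 6, 17, 16, 15, 23, 22, 13, 8, 2, 14, 21, 1, 9, 25, 20, 19, 4, 10, 24]
rank  pair      lcp
   1  s[5:],s[12:]  1  'a'
   2  s[12:],s[7:]  3  'acd'
   3  s[7:],s[0:]  1  'a'
   4  s[0:],s[18:]  1  'a'
   5  s[18:],s[3:]  1  'a'
   6  s[3:],s[26:]  0  ''
   7  s[26:],s[11:]  1  'b'
   8  s[11:],s[6:]  4  'bacd'
   9  s[6:],s[17:]  2  'ba'
  10  s[17:],s[16:]  1  'b'
  11  s[16:],s[15:]  2  'bb'
  12  s[15:],s[23:]  1  'b'
  13  s[23:],s[22:]  0  ''
  14  s[22:],s[13:]  1  'c'
  15  s[13:],s[8:]  2  'cd'
  16  s[8:],s[2:]  0  ''
  17  s[2:],s[14:]  1  'd'
  18  s[14:],s[21:]  1  'd'
  19  s[21:],s[1:]  1  'd'
  20  s[1:],s[9:]  1  'd'
  21  s[9:],s[25:]  0  ''
  22  s[25:],s[20:]  1  'e'
  23  s[20:],s[19:]  1  'e'
  24  s[19:],s[4:]  0  ''
  25  s[4:],s[10:]  1  'f'
  26  s[10:],s[24:]  1  'f'

n(n+1)/2 = 27·28/2 = 378
Σ LCP = 0 + 1 + 3 + 1 + 1 + 1 + 0 + 1 + 4 + 2 + 1 + 2 + 1 + 0 + 1 + 2 + 0 + 1 + 1 + 1 + 1 + 0 + 1 + 1 + 0 + 1 + 1 = 29
distinct = 378 − 29 = 349

349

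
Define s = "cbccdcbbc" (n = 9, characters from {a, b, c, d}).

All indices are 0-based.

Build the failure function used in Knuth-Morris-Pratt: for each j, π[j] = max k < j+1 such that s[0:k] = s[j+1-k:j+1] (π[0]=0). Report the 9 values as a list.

π[0] = 0
j=1 s[j]='b': π[1]=0 (border '')
j=2 s[j]='c': π[2]=1 (border 'c')
j=3 s[j]='c': k: 1→0; π[3]=1 (border 'c')
j=4 s[j]='d': k: 1→0; π[4]=0 (border '')
j=5 s[j]='c': π[5]=1 (border 'c')
j=6 s[j]='b': π[6]=2 (border 'cb')
j=7 s[j]='b': k: 2→0; π[7]=0 (border '')
j=8 s[j]='c': π[8]=1 (border 'c')

[0, 0, 1, 1, 0, 1, 2, 0, 1]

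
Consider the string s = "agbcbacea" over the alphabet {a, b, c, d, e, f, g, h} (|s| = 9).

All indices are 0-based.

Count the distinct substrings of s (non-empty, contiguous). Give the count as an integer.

41

rank | idx | suffix
   0 |   8 | a
   1 |   5 | acea
   2 |   0 | agbcbacea
   3 |   4 | bacea
   4 |   2 | bcbacea
   5 |   3 | cbacea
   6 |   6 | cea
   7 |   7 | ea
   8 |   1 | gbcbacea

SA = [8, 5, 0, 4, 2, 3, 6, 7, 1]
i: (SA[i-1],SA[i]) lcp shared
  1: (8,5) 1 'a'
  2: (5,0) 1 'a'
  3: (0,4) 0 ''
  4: (4,2) 1 'b'
  5: (2,3) 0 ''
  6: (3,6) 1 'c'
  7: (6,7) 0 ''
  8: (7,1) 0 ''

n(n+1)/2 = 9·10/2 = 45
Σ LCP = 0 + 1 + 1 + 0 + 1 + 0 + 1 + 0 + 0 = 4
distinct = 45 − 4 = 41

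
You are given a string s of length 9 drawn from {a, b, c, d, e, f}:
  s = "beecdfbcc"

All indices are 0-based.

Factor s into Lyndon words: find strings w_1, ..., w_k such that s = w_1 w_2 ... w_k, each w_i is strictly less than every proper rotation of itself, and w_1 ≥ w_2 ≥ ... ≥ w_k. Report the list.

["beecdf", "bcc"]

emit factor 1: 'beecdf' (i=0, period=6)
emit factor 2: 'bcc' (i=6, period=3)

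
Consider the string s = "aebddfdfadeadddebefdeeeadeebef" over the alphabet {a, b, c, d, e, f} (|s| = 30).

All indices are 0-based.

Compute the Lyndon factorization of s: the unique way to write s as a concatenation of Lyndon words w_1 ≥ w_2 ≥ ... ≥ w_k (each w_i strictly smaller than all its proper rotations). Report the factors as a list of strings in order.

["aebddfdf", "ade", "adddebefdeeeadeebef"]

emit factor 1: 'aebddfdf' (i=0, period=8)
emit factor 2: 'ade' (i=8, period=3)
emit factor 3: 'adddebefdeeeadeebef' (i=11, period=19)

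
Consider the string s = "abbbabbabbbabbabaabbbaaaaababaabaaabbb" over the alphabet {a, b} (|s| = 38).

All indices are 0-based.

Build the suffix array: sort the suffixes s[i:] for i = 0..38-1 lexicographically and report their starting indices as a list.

[21, 22, 23, 32, 29, 24, 33, 16, 30, 27, 14, 25, 11, 4, 34, 17, 7, 0, 37, 20, 31, 28, 15, 26, 13, 10, 3, 6, 36, 19, 12, 9, 2, 5, 35, 18, 8, 1]

sorted suffixes:
  #0 SA[0]=21  'aaaaababaabaaabbb'
  #1 SA[1]=22  'aaaababaabaaabbb'
  #2 SA[2]=23  'aaababaabaaabbb'
  #3 SA[3]=32  'aaabbb'
  #4 SA[4]=29  'aabaaabbb'
  #5 SA[5]=24  'aababaabaaabbb'
  #6 SA[6]=33  'aabbb'
  #7 SA[7]=16  'aabbbaaaaababaabaaabbb'
  #8 SA[8]=30  'abaaabbb'
  #9 SA[9]=27  'abaabaaabbb'
  #10 SA[10]=14  'abaabbbaaaaababaabaaabbb'
  #11 SA[11]=25  'ababaabaaabbb'
  #12 SA[12]=11  'abbabaabbbaaaaababaabaaabbb'
  #13 SA[13]=4  'abbabbbabbabaabbbaaaaababaabaaabbb'
  #14 SA[14]=34  'abbb'
  #15 SA[15]=17  'abbbaaaaababaabaaabbb'
  #16 SA[16]=7  'abbbabbabaabbbaaaaababaabaaabbb'
  #17 SA[17]=0  'abbbabbabbbabbabaabbbaaaaababaabaaabbb'
  #18 SA[18]=37  'b'
  #19 SA[19]=20  'baaaaababaabaaabbb'
  #20 SA[20]=31  'baaabbb'
  #21 SA[21]=28  'baabaaabbb'
  #22 SA[22]=15  'baabbbaaaaababaabaaabbb'
  #23 SA[23]=26  'babaabaaabbb'
  #24 SA[24]=13  'babaabbbaaaaababaabaaabbb'
  #25 SA[25]=10  'babbabaabbbaaaaababaabaaabbb'
  #26 SA[26]=3  'babbabbbabbabaabbbaaaaababaabaaabbb'
  #27 SA[27]=6  'babbbabbabaabbbaaaaababaabaaabbb'
  #28 SA[28]=36  'bb'
  #29 SA[29]=19  'bbaaaaababaabaaabbb'
  #30 SA[30]=12  'bbabaabbbaaaaababaabaaabbb'
  #31 SA[31]=9  'bbabbabaabbbaaaaababaabaaabbb'
  #32 SA[32]=2  'bbabbabbbabbabaabbbaaaaababaabaaabbb'
  #33 SA[33]=5  'bbabbbabbabaabbbaaaaababaabaaabbb'
  #34 SA[34]=35  'bbb'
  #35 SA[35]=18  'bbbaaaaababaabaaabbb'
  #36 SA[36]=8  'bbbabbabaabbbaaaaababaabaaabbb'
  #37 SA[37]=1  'bbbabbabbbabbabaabbbaaaaababaabaaabbb'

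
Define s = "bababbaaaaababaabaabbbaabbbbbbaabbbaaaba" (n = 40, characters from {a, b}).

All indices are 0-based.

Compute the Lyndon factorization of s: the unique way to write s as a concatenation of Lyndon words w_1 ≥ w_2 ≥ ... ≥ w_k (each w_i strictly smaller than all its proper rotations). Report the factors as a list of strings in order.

emit factor 1: 'b' (i=0, period=1)
emit factor 2: 'ababb' (i=1, period=5)
emit factor 3: 'aaaaababaabaabbbaabbbbbbaabbbaaab' (i=6, period=33)
emit factor 4: 'a' (i=39, period=1)

["b", "ababb", "aaaaababaabaabbbaabbbbbbaabbbaaab", "a"]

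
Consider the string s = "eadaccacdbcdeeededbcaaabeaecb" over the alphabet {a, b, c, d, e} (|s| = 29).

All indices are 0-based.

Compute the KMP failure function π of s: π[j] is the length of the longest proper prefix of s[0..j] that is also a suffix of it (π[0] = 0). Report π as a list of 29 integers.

π[0] = 0
j=1 s[j]='a': π[1]=0 (border '')
j=2 s[j]='d': π[2]=0 (border '')
j=3 s[j]='a': π[3]=0 (border '')
j=4 s[j]='c': π[4]=0 (border '')
j=5 s[j]='c': π[5]=0 (border '')
j=6 s[j]='a': π[6]=0 (border '')
j=7 s[j]='c': π[7]=0 (border '')
j=8 s[j]='d': π[8]=0 (border '')
j=9 s[j]='b': π[9]=0 (border '')
j=10 s[j]='c': π[10]=0 (border '')
j=11 s[j]='d': π[11]=0 (border '')
j=12 s[j]='e': π[12]=1 (border 'e')
j=13 s[j]='e': k: 1→0; π[13]=1 (border 'e')
j=14 s[j]='e': k: 1→0; π[14]=1 (border 'e')
j=15 s[j]='d': k: 1→0; π[15]=0 (border '')
j=16 s[j]='e': π[16]=1 (border 'e')
j=17 s[j]='d': k: 1→0; π[17]=0 (border '')
j=18 s[j]='b': π[18]=0 (border '')
j=19 s[j]='c': π[19]=0 (border '')
j=20 s[j]='a': π[20]=0 (border '')
j=21 s[j]='a': π[21]=0 (border '')
j=22 s[j]='a': π[22]=0 (border '')
j=23 s[j]='b': π[23]=0 (border '')
j=24 s[j]='e': π[24]=1 (border 'e')
j=25 s[j]='a': π[25]=2 (border 'ea')
j=26 s[j]='e': k: 2→0; π[26]=1 (border 'e')
j=27 s[j]='c': k: 1→0; π[27]=0 (border '')
j=28 s[j]='b': π[28]=0 (border '')

[0, 0, 0, 0, 0, 0, 0, 0, 0, 0, 0, 0, 1, 1, 1, 0, 1, 0, 0, 0, 0, 0, 0, 0, 1, 2, 1, 0, 0]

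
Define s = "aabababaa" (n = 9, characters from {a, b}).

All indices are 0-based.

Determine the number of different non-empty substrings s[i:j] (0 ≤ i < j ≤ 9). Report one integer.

rank→(start, suffix):
  0 → (8, 'a')
  1 → (7, 'aa')
  2 → (0, 'aabababaa')
  3 → (5, 'abaa')
  4 → (3, 'ababaa')
  5 → (1, 'abababaa')
  6 → (6, 'baa')
  7 → (4, 'babaa')
  8 → (2, 'bababaa')

SA = [8, 7, 0, 5, 3, 1, 6, 4, 2]
rank  pair      lcp
   1  s[8:],s[7:]  1  'a'
   2  s[7:],s[0:]  2  'aa'
   3  s[0:],s[5:]  1  'a'
   4  s[5:],s[3:]  3  'aba'
   5  s[3:],s[1:]  5  'ababa'
   6  s[1:],s[6:]  0  ''
   7  s[6:],s[4:]  2  'ba'
   8  s[4:],s[2:]  4  'baba'

n(n+1)/2 = 9·10/2 = 45
Σ LCP = 0 + 1 + 2 + 1 + 3 + 5 + 0 + 2 + 4 = 18
distinct = 45 − 18 = 27

27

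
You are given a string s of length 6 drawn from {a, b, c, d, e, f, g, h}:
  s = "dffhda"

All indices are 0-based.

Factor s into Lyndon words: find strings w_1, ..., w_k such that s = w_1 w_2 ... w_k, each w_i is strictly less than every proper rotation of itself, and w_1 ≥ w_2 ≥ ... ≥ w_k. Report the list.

emit factor 1: 'dffh' (i=0, period=4)
emit factor 2: 'd' (i=4, period=1)
emit factor 3: 'a' (i=5, period=1)

["dffh", "d", "a"]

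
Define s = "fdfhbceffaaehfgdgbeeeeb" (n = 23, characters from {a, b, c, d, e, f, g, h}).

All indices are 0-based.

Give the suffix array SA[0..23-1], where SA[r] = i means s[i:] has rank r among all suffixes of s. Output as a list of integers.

[9, 10, 22, 4, 17, 5, 1, 15, 21, 20, 19, 18, 6, 11, 8, 0, 7, 13, 2, 16, 14, 3, 12]

rank | idx | suffix
   0 |   9 | aaehfgdgbeeeeb
   1 |  10 | aehfgdgbeeeeb
   2 |  22 | b
   3 |   4 | bceffaaehfgdgbeeeeb
   4 |  17 | beeeeb
   5 |   5 | ceffaaehfgdgbeeeeb
   6 |   1 | dfhbceffaaehfgdgbeeeeb
   7 |  15 | dgbeeeeb
   8 |  21 | eb
   9 |  20 | eeb
  10 |  19 | eeeb
  11 |  18 | eeeeb
  12 |   6 | effaaehfgdgbeeeeb
  13 |  11 | ehfgdgbeeeeb
  14 |   8 | faaehfgdgbeeeeb
  15 |   0 | fdfhbceffaaehfgdgbeeeeb
  16 |   7 | ffaaehfgdgbeeeeb
  17 |  13 | fgdgbeeeeb
  18 |   2 | fhbceffaaehfgdgbeeeeb
  19 |  16 | gbeeeeb
  20 |  14 | gdgbeeeeb
  21 |   3 | hbceffaaehfgdgbeeeeb
  22 |  12 | hfgdgbeeeeb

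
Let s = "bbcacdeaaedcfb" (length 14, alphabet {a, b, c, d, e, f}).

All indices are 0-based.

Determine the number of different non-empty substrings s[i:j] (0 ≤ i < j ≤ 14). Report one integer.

rank | idx | suffix
   0 |   7 | aaedcfb
   1 |   3 | acdeaaedcfb
   2 |   8 | aedcfb
   3 |  13 | b
   4 |   0 | bbcacdeaaedcfb
   5 |   1 | bcacdeaaedcfb
   6 |   2 | cacdeaaedcfb
   7 |   4 | cdeaaedcfb
   8 |  11 | cfb
   9 |  10 | dcfb
  10 |   5 | deaaedcfb
  11 |   6 | eaaedcfb
  12 |   9 | edcfb
  13 |  12 | fb

SA = [7, 3, 8, 13, 0, 1, 2, 4, 11, 10, 5, 6, 9, 12]
rank  pair      lcp
   1  s[7:],s[3:]  1  'a'
   2  s[3:],s[8:]  1  'a'
   3  s[8:],s[13:]  0  ''
   4  s[13:],s[0:]  1  'b'
   5  s[0:],s[1:]  1  'b'
   6  s[1:],s[2:]  0  ''
   7  s[2:],s[4:]  1  'c'
   8  s[4:],s[11:]  1  'c'
   9  s[11:],s[10:]  0  ''
  10  s[10:],s[5:]  1  'd'
  11  s[5:],s[6:]  0  ''
  12  s[6:],s[9:]  1  'e'
  13  s[9:],s[12:]  0  ''

n(n+1)/2 = 14·15/2 = 105
Σ LCP = 0 + 1 + 1 + 0 + 1 + 1 + 0 + 1 + 1 + 0 + 1 + 0 + 1 + 0 = 8
distinct = 105 − 8 = 97

97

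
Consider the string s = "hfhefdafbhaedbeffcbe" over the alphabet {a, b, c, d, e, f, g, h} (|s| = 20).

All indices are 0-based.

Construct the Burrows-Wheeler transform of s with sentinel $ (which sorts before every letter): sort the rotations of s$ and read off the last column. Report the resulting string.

ehdcdfffebahbafeehbf$

rank  rotation               last
    0  $hfhefdafbhaedbeffcbe  e
    1  aedbeffcbe$hfhefdafbh  h
    2  afbhaedbeffcbe$hfhefd  d
    3  be$hfhefdafbhaedbeffc  c
    4  beffcbe$hfhefdafbhaed  d
    5  bhaedbeffcbe$hfhefdaf  f
    6  cbe$hfhefdafbhaedbeff  f
    7  dafbhaedbeffcbe$hfhef  f
    8  dbeffcbe$hfhefdafbhae  e
    9  e$hfhefdafbhaedbeffcb  b
   10  edbeffcbe$hfhefdafbha  a
   11  efdafbhaedbeffcbe$hfh  h
   12  effcbe$hfhefdafbhaedb  b
   13  fbhaedbeffcbe$hfhefda  a
   14  fcbe$hfhefdafbhaedbef  f
   15  fdafbhaedbeffcbe$hfhe  e
   16  ffcbe$hfhefdafbhaedbe  e
   17  fhefdafbhaedbeffcbe$h  h
   18  haedbeffcbe$hfhefdafb  b
   19  hefdafbhaedbeffcbe$hf  f
   20  hfhefdafbhaedbeffcbe$  $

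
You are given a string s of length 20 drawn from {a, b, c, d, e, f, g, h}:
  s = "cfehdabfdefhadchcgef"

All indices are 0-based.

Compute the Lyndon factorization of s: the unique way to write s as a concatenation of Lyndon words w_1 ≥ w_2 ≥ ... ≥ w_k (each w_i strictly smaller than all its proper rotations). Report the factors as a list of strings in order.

emit factor 1: 'cfehd' (i=0, period=5)
emit factor 2: 'abfdefhadchcgef' (i=5, period=15)

["cfehd", "abfdefhadchcgef"]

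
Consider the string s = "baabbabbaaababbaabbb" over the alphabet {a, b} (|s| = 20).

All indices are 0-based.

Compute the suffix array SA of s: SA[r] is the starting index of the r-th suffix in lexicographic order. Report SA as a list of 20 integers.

[8, 9, 1, 15, 10, 5, 12, 2, 16, 19, 7, 0, 14, 4, 11, 18, 6, 13, 3, 17]

rank | idx | suffix
   0 |   8 | aaababbaabbb
   1 |   9 | aababbaabbb
   2 |   1 | aabbabbaaababbaabbb
   3 |  15 | aabbb
   4 |  10 | ababbaabbb
   5 |   5 | abbaaababbaabbb
   6 |  12 | abbaabbb
   7 |   2 | abbabbaaababbaabbb
   8 |  16 | abbb
   9 |  19 | b
  10 |   7 | baaababbaabbb
  11 |   0 | baabbabbaaababbaabbb
  12 |  14 | baabbb
  13 |   4 | babbaaababbaabbb
  14 |  11 | babbaabbb
  15 |  18 | bb
  16 |   6 | bbaaababbaabbb
  17 |  13 | bbaabbb
  18 |   3 | bbabbaaababbaabbb
  19 |  17 | bbb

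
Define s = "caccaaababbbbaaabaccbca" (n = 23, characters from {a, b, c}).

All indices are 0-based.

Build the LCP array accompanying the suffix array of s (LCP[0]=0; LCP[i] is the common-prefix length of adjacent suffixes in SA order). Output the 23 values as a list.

rank→(start, suffix):
  0 → (22, 'a')
  1 → (4, 'aaababbbbaaabaccbca')
  2 → (13, 'aaabaccbca')
  3 → (5, 'aababbbbaaabaccbca')
  4 → (14, 'aabaccbca')
  5 → (6, 'ababbbbaaabaccbca')
  6 → (15, 'abaccbca')
  7 → (8, 'abbbbaaabaccbca')
  8 → (1, 'accaaababbbbaaabaccbca')
  9 → (17, 'accbca')
  10 → (12, 'baaabaccbca')
  11 → (7, 'babbbbaaabaccbca')
  12 → (16, 'baccbca')
  13 → (11, 'bbaaabaccbca')
  14 → (10, 'bbbaaabaccbca')
  15 → (9, 'bbbbaaabaccbca')
  16 → (20, 'bca')
  17 → (21, 'ca')
  18 → (3, 'caaababbbbaaabaccbca')
  19 → (0, 'caccaaababbbbaaabaccbca')
  20 → (19, 'cbca')
  21 → (2, 'ccaaababbbbaaabaccbca')
  22 → (18, 'ccbca')

SA = [22, 4, 13, 5, 14, 6, 15, 8, 1, 17, 12, 7, 16, 11, 10, 9, 20, 21, 3, 0, 19, 2, 18]
rank  pair      lcp
   1  s[22:],s[4:]  1  'a'
   2  s[4:],s[13:]  5  'aaaba'
   3  s[13:],s[5:]  2  'aa'
   4  s[5:],s[14:]  4  'aaba'
   5  s[14:],s[6:]  1  'a'
   6  s[6:],s[15:]  3  'aba'
   7  s[15:],s[8:]  2  'ab'
   8  s[8:],s[1:]  1  'a'
   9  s[1:],s[17:]  3  'acc'
  10  s[17:],s[12:]  0  ''
  11  s[12:],s[7:]  2  'ba'
  12  s[7:],s[16:]  2  'ba'
  13  s[16:],s[11:]  1  'b'
  14  s[11:],s[10:]  2  'bb'
  15  s[10:],s[9:]  3  'bbb'
  16  s[9:],s[20:]  1  'b'
  17  s[20:],s[21:]  0  ''
  18  s[21:],s[3:]  2  'ca'
  19  s[3:],s[0:]  2  'ca'
  20  s[0:],s[19:]  1  'c'
  21  s[19:],s[2:]  1  'c'
  22  s[2:],s[18:]  2  'cc'

[0, 1, 5, 2, 4, 1, 3, 2, 1, 3, 0, 2, 2, 1, 2, 3, 1, 0, 2, 2, 1, 1, 2]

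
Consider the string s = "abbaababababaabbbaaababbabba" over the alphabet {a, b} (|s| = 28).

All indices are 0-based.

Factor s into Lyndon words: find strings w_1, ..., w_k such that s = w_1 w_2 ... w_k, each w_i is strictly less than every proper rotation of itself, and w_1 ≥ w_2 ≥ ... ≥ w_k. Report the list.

["abb", "aababababaabbb", "aaababbabb", "a"]

emit factor 1: 'abb' (i=0, period=3)
emit factor 2: 'aababababaabbb' (i=3, period=14)
emit factor 3: 'aaababbabb' (i=17, period=10)
emit factor 4: 'a' (i=27, period=1)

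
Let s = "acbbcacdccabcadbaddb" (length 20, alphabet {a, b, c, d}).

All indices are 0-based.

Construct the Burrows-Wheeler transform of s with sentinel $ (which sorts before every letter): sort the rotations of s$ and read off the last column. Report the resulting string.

bc$ccbddcbacbbadadaca

rank  rotation               last
    0  $acbbcacdccabcadbaddb  b
    1  abcadbaddb$acbbcacdcc  c
    2  acbbcacdccabcadbaddb$  $
    3  acdccabcadbaddb$acbbc  c
    4  adbaddb$acbbcacdccabc  c
    5  addb$acbbcacdccabcadb  b
    6  b$acbbcacdccabcadbadd  d
    7  baddb$acbbcacdccabcad  d
    8  bbcacdccabcadbaddb$ac  c
    9  bcacdccabcadbaddb$acb  b
   10  bcadbaddb$acbbcacdcca  a
   11  cabcadbaddb$acbbcacdc  c
   12  cacdccabcadbaddb$acbb  b
   13  cadbaddb$acbbcacdccab  b
   14  cbbcacdccabcadbaddb$a  a
   15  ccabcadbaddb$acbbcacd  d
   16  cdccabcadbaddb$acbbca  a
   17  db$acbbcacdccabcadbad  d
   18  dbaddb$acbbcacdccabca  a
   19  dccabcadbaddb$acbbcac  c
   20  ddb$acbbcacdccabcadba  a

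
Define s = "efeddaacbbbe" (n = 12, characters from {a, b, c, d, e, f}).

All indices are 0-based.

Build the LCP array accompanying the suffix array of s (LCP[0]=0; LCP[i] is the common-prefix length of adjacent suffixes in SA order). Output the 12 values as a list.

rank | idx | suffix
   0 |   5 | aacbbbe
   1 |   6 | acbbbe
   2 |   8 | bbbe
   3 |   9 | bbe
   4 |  10 | be
   5 |   7 | cbbbe
   6 |   4 | daacbbbe
   7 |   3 | ddaacbbbe
   8 |  11 | e
   9 |   2 | eddaacbbbe
  10 |   0 | efeddaacbbbe
  11 |   1 | feddaacbbbe

SA = [5, 6, 8, 9, 10, 7, 4, 3, 11, 2, 0, 1]
rank  pair      lcp
   1  s[5:],s[6:]  1  'a'
   2  s[6:],s[8:]  0  ''
   3  s[8:],s[9:]  2  'bb'
   4  s[9:],s[10:]  1  'b'
   5  s[10:],s[7:]  0  ''
   6  s[7:],s[4:]  0  ''
   7  s[4:],s[3:]  1  'd'
   8  s[3:],s[11:]  0  ''
   9  s[11:],s[2:]  1  'e'
  10  s[2:],s[0:]  1  'e'
  11  s[0:],s[1:]  0  ''

[0, 1, 0, 2, 1, 0, 0, 1, 0, 1, 1, 0]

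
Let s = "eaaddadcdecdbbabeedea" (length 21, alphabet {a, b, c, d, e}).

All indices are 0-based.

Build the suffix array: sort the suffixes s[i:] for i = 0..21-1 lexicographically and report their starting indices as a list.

rank→(start, suffix):
  0 → (20, 'a')
  1 → (1, 'aaddadcdecdbbabeedea')
  2 → (14, 'abeedea')
  3 → (5, 'adcdecdbbabeedea')
  4 → (2, 'addadcdecdbbabeedea')
  5 → (13, 'babeedea')
  6 → (12, 'bbabeedea')
  7 → (15, 'beedea')
  8 → (10, 'cdbbabeedea')
  9 → (7, 'cdecdbbabeedea')
  10 → (4, 'dadcdecdbbabeedea')
  11 → (11, 'dbbabeedea')
  12 → (6, 'dcdecdbbabeedea')
  13 → (3, 'ddadcdecdbbabeedea')
  14 → (18, 'dea')
  15 → (8, 'decdbbabeedea')
  16 → (19, 'ea')
  17 → (0, 'eaaddadcdecdbbabeedea')
  18 → (9, 'ecdbbabeedea')
  19 → (17, 'edea')
  20 → (16, 'eedea')

[20, 1, 14, 5, 2, 13, 12, 15, 10, 7, 4, 11, 6, 3, 18, 8, 19, 0, 9, 17, 16]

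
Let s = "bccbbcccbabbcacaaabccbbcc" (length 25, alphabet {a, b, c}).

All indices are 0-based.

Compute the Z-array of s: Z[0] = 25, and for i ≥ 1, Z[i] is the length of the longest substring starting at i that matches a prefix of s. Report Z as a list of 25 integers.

[25, 0, 0, 1, 3, 0, 0, 0, 1, 0, 1, 2, 0, 0, 0, 0, 0, 0, 7, 0, 0, 1, 3, 0, 0]

Z[0]=25
i=1: outside box; Z[1]=0
i=2: outside box; Z[2]=0
i=3: outside box; Z[3]=1 grow→box=[3,4)
i=4: outside box; Z[4]=3 grow→box=[4,7)
i=5: min(r-i=2, Z[1]=0)=0; Z[5]=0
i=6: min(r-i=1, Z[2]=0)=0; Z[6]=0
i=7: outside box; Z[7]=0
i=8: outside box; Z[8]=1 grow→box=[8,9)
i=9: outside box; Z[9]=0
i=10: outside box; Z[10]=1 grow→box=[10,11)
i=11: outside box; Z[11]=2 grow→box=[11,13)
i=12: min(r-i=1, Z[1]=0)=0; Z[12]=0
i=13: outside box; Z[13]=0
i=14: outside box; Z[14]=0
i=15: outside box; Z[15]=0
i=16: outside box; Z[16]=0
i=17: outside box; Z[17]=0
i=18: outside box; Z[18]=7 grow→box=[18,25)
i=19: min(r-i=6, Z[1]=0)=0; Z[19]=0
i=20: min(r-i=5, Z[2]=0)=0; Z[20]=0
i=21: min(r-i=4, Z[3]=1)=1; Z[21]=1
i=22: min(r-i=3, Z[4]=3)=3; Z[22]=3
i=23: min(r-i=2, Z[5]=0)=0; Z[23]=0
i=24: min(r-i=1, Z[6]=0)=0; Z[24]=0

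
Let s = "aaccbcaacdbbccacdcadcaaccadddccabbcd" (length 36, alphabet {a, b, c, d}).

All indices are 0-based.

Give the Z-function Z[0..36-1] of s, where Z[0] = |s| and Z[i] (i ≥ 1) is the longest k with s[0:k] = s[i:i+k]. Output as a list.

[36, 1, 0, 0, 0, 0, 3, 1, 0, 0, 0, 0, 0, 0, 1, 0, 0, 0, 1, 0, 0, 4, 1, 0, 0, 1, 0, 0, 0, 0, 0, 1, 0, 0, 0, 0]

Z[0]=36
i=1: i≥r, start 0; Z[1]=1 grow→box=[1,2)
i=2: i≥r, start 0; Z[2]=0
i=3: i≥r, start 0; Z[3]=0
i=4: i≥r, start 0; Z[4]=0
i=5: i≥r, start 0; Z[5]=0
i=6: i≥r, start 0; Z[6]=3 grow→box=[6,9)
i=7: min(r-i=2, Z[1]=1)=1; Z[7]=1
i=8: min(r-i=1, Z[2]=0)=0; Z[8]=0
i=9: i≥r, start 0; Z[9]=0
i=10: i≥r, start 0; Z[10]=0
i=11: i≥r, start 0; Z[11]=0
i=12: i≥r, start 0; Z[12]=0
i=13: i≥r, start 0; Z[13]=0
i=14: i≥r, start 0; Z[14]=1 grow→box=[14,15)
i=15: i≥r, start 0; Z[15]=0
i=16: i≥r, start 0; Z[16]=0
i=17: i≥r, start 0; Z[17]=0
i=18: i≥r, start 0; Z[18]=1 grow→box=[18,19)
i=19: i≥r, start 0; Z[19]=0
i=20: i≥r, start 0; Z[20]=0
i=21: i≥r, start 0; Z[21]=4 grow→box=[21,25)
i=22: min(r-i=3, Z[1]=1)=1; Z[22]=1
i=23: min(r-i=2, Z[2]=0)=0; Z[23]=0
i=24: min(r-i=1, Z[3]=0)=0; Z[24]=0
i=25: i≥r, start 0; Z[25]=1 grow→box=[25,26)
i=26: i≥r, start 0; Z[26]=0
i=27: i≥r, start 0; Z[27]=0
i=28: i≥r, start 0; Z[28]=0
i=29: i≥r, start 0; Z[29]=0
i=30: i≥r, start 0; Z[30]=0
i=31: i≥r, start 0; Z[31]=1 grow→box=[31,32)
i=32: i≥r, start 0; Z[32]=0
i=33: i≥r, start 0; Z[33]=0
i=34: i≥r, start 0; Z[34]=0
i=35: i≥r, start 0; Z[35]=0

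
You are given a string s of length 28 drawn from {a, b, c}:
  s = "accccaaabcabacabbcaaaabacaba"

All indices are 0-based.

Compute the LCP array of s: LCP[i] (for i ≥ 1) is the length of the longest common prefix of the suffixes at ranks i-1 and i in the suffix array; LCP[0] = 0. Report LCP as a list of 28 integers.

[0, 1, 3, 4, 2, 3, 1, 3, 6, 2, 2, 1, 4, 2, 0, 2, 5, 1, 1, 3, 0, 4, 2, 4, 3, 1, 2, 3]

rank→(start, suffix):
  0 → (27, 'a')
  1 → (18, 'aaaabacaba')
  2 → (19, 'aaabacaba')
  3 → (5, 'aaabcabacabbcaaaabacaba')
  4 → (20, 'aabacaba')
  5 → (6, 'aabcabacabbcaaaabacaba')
  6 → (25, 'aba')
  7 → (21, 'abacaba')
  8 → (10, 'abacabbcaaaabacaba')
  9 → (14, 'abbcaaaabacaba')
  10 → (7, 'abcabacabbcaaaabacaba')
  11 → (23, 'acaba')
  12 → (12, 'acabbcaaaabacaba')
  13 → (0, 'accccaaabcabacabbcaaaabacaba')
  14 → (26, 'ba')
  15 → (22, 'bacaba')
  16 → (11, 'bacabbcaaaabacaba')
  17 → (15, 'bbcaaaabacaba')
  18 → (16, 'bcaaaabacaba')
  19 → (8, 'bcabacabbcaaaabacaba')
  20 → (17, 'caaaabacaba')
  21 → (4, 'caaabcabacabbcaaaabacaba')
  22 → (24, 'caba')
  23 → (9, 'cabacabbcaaaabacaba')
  24 → (13, 'cabbcaaaabacaba')
  25 → (3, 'ccaaabcabacabbcaaaabacaba')
  26 → (2, 'cccaaabcabacabbcaaaabacaba')
  27 → (1, 'ccccaaabcabacabbcaaaabacaba')

SA = [27, 18, 19, 5, 20, 6, 25, 21, 10, 14, 7, 23, 12, 0, 26, 22, 11, 15, 16, 8, 17, 4, 24, 9, 13, 3, 2, 1]
rank  pair      lcp
   1  s[27:],s[18:]  1  'a'
   2  s[18:],s[19:]  3  'aaa'
   3  s[19:],s[5:]  4  'aaab'
   4  s[5:],s[20:]  2  'aa'
   5  s[20:],s[6:]  3  'aab'
   6  s[6:],s[25:]  1  'a'
   7  s[25:],s[21:]  3  'aba'
   8  s[21:],s[10:]  6  'abacab'
   9  s[10:],s[14:]  2  'ab'
  10  s[14:],s[7:]  2  'ab'
  11  s[7:],s[23:]  1  'a'
  12  s[23:],s[12:]  4  'acab'
  13  s[12:],s[0:]  2  'ac'
  14  s[0:],s[26:]  0  ''
  15  s[26:],s[22:]  2  'ba'
  16  s[22:],s[11:]  5  'bacab'
  17  s[11:],s[15:]  1  'b'
  18  s[15:],s[16:]  1  'b'
  19  s[16:],s[8:]  3  'bca'
  20  s[8:],s[17:]  0  ''
  21  s[17:],s[4:]  4  'caaa'
  22  s[4:],s[24:]  2  'ca'
  23  s[24:],s[9:]  4  'caba'
  24  s[9:],s[13:]  3  'cab'
  25  s[13:],s[3:]  1  'c'
  26  s[3:],s[2:]  2  'cc'
  27  s[2:],s[1:]  3  'ccc'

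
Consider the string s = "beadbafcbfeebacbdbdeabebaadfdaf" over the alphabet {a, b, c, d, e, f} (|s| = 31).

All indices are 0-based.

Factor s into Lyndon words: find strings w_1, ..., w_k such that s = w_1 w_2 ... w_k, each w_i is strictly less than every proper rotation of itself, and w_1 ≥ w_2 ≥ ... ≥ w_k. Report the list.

["be", "adbafcbfeeb", "acbdbde", "abeb", "aadfdaf"]

emit factor 1: 'be' (i=0, period=2)
emit factor 2: 'adbafcbfeeb' (i=2, period=11)
emit factor 3: 'acbdbde' (i=13, period=7)
emit factor 4: 'abeb' (i=20, period=4)
emit factor 5: 'aadfdaf' (i=24, period=7)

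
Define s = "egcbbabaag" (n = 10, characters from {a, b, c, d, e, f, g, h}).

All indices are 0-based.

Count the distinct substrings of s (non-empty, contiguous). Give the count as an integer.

sorted suffixes:
  #0 SA[0]=7  'aag'
  #1 SA[1]=5  'abaag'
  #2 SA[2]=8  'ag'
  #3 SA[3]=6  'baag'
  #4 SA[4]=4  'babaag'
  #5 SA[5]=3  'bbabaag'
  #6 SA[6]=2  'cbbabaag'
  #7 SA[7]=0  'egcbbabaag'
  #8 SA[8]=9  'g'
  #9 SA[9]=1  'gcbbabaag'

SA = [7, 5, 8, 6, 4, 3, 2, 0, 9, 1]
rank  pair      lcp
   1  s[7:],s[5:]  1  'a'
   2  s[5:],s[8:]  1  'a'
   3  s[8:],s[6:]  0  ''
   4  s[6:],s[4:]  2  'ba'
   5  s[4:],s[3:]  1  'b'
   6  s[3:],s[2:]  0  ''
   7  s[2:],s[0:]  0  ''
   8  s[0:],s[9:]  0  ''
   9  s[9:],s[1:]  1  'g'

n(n+1)/2 = 10·11/2 = 55
Σ LCP = 0 + 1 + 1 + 0 + 2 + 1 + 0 + 0 + 0 + 1 = 6
distinct = 55 − 6 = 49

49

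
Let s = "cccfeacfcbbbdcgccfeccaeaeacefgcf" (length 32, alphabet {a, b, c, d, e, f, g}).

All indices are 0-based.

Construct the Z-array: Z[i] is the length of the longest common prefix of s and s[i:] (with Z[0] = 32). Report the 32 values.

Z[0]=32
i=1: fresh scan; Z[1]=2 grow→box=[1,3)
i=2: min(r-i=1, Z[1]=2)=1; Z[2]=1
i=3: fresh scan; Z[3]=0
i=4: fresh scan; Z[4]=0
i=5: fresh scan; Z[5]=0
i=6: fresh scan; Z[6]=1 grow→box=[6,7)
i=7: fresh scan; Z[7]=0
i=8: fresh scan; Z[8]=1 grow→box=[8,9)
i=9: fresh scan; Z[9]=0
i=10: fresh scan; Z[10]=0
i=11: fresh scan; Z[11]=0
i=12: fresh scan; Z[12]=0
i=13: fresh scan; Z[13]=1 grow→box=[13,14)
i=14: fresh scan; Z[14]=0
i=15: fresh scan; Z[15]=2 grow→box=[15,17)
i=16: min(r-i=1, Z[1]=2)=1; Z[16]=1
i=17: fresh scan; Z[17]=0
i=18: fresh scan; Z[18]=0
i=19: fresh scan; Z[19]=2 grow→box=[19,21)
i=20: min(r-i=1, Z[1]=2)=1; Z[20]=1
i=21: fresh scan; Z[21]=0
i=22: fresh scan; Z[22]=0
i=23: fresh scan; Z[23]=0
i=24: fresh scan; Z[24]=0
i=25: fresh scan; Z[25]=0
i=26: fresh scan; Z[26]=1 grow→box=[26,27)
i=27: fresh scan; Z[27]=0
i=28: fresh scan; Z[28]=0
i=29: fresh scan; Z[29]=0
i=30: fresh scan; Z[30]=1 grow→box=[30,31)
i=31: fresh scan; Z[31]=0

[32, 2, 1, 0, 0, 0, 1, 0, 1, 0, 0, 0, 0, 1, 0, 2, 1, 0, 0, 2, 1, 0, 0, 0, 0, 0, 1, 0, 0, 0, 1, 0]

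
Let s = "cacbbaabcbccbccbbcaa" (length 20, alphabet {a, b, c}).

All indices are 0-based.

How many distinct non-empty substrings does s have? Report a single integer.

sorted suffixes:
  #0 SA[0]=19  'a'
  #1 SA[1]=18  'aa'
  #2 SA[2]=5  'aabcbccbccbbcaa'
  #3 SA[3]=6  'abcbccbccbbcaa'
  #4 SA[4]=1  'acbbaabcbccbccbbcaa'
  #5 SA[5]=4  'baabcbccbccbbcaa'
  #6 SA[6]=3  'bbaabcbccbccbbcaa'
  #7 SA[7]=15  'bbcaa'
  #8 SA[8]=16  'bcaa'
  #9 SA[9]=7  'bcbccbccbbcaa'
  #10 SA[10]=12  'bccbbcaa'
  #11 SA[11]=9  'bccbccbbcaa'
  #12 SA[12]=17  'caa'
  #13 SA[13]=0  'cacbbaabcbccbccbbcaa'
  #14 SA[14]=2  'cbbaabcbccbccbbcaa'
  #15 SA[15]=14  'cbbcaa'
  #16 SA[16]=11  'cbccbbcaa'
  #17 SA[17]=8  'cbccbccbbcaa'
  #18 SA[18]=13  'ccbbcaa'
  #19 SA[19]=10  'ccbccbbcaa'

SA = [19, 18, 5, 6, 1, 4, 3, 15, 16, 7, 12, 9, 17, 0, 2, 14, 11, 8, 13, 10]
i: (SA[i-1],SA[i]) lcp shared
  1: (19,18) 1 'a'
  2: (18,5) 2 'aa'
  3: (5,6) 1 'a'
  4: (6,1) 1 'a'
  5: (1,4) 0 ''
  6: (4,3) 1 'b'
  7: (3,15) 2 'bb'
  8: (15,16) 1 'b'
  9: (16,7) 2 'bc'
  10: (7,12) 2 'bc'
  11: (12,9) 4 'bccb'
  12: (9,17) 0 ''
  13: (17,0) 2 'ca'
  14: (0,2) 1 'c'
  15: (2,14) 3 'cbb'
  16: (14,11) 2 'cb'
  17: (11,8) 5 'cbccb'
  18: (8,13) 1 'c'
  19: (13,10) 3 'ccb'

n(n+1)/2 = 20·21/2 = 210
Σ LCP = 0 + 1 + 2 + 1 + 1 + 0 + 1 + 2 + 1 + 2 + 2 + 4 + 0 + 2 + 1 + 3 + 2 + 5 + 1 + 3 = 34
distinct = 210 − 34 = 176

176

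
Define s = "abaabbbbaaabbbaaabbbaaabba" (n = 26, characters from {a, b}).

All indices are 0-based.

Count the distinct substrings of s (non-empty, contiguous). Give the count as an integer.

rank | idx | suffix
   0 |  25 | a
   1 |  20 | aaabba
   2 |  14 | aaabbbaaabba
   3 |   8 | aaabbbaaabbbaaabba
   4 |  21 | aabba
   5 |  15 | aabbbaaabba
   6 |   9 | aabbbaaabbbaaabba
   7 |   2 | aabbbbaaabbbaaabbbaaabba
   8 |   0 | abaabbbbaaabbbaaabbbaaabba
   9 |  22 | abba
  10 |  16 | abbbaaabba
  11 |  10 | abbbaaabbbaaabba
  12 |   3 | abbbbaaabbbaaabbbaaabba
  13 |  24 | ba
  14 |  19 | baaabba
  15 |  13 | baaabbbaaabba
  16 |   7 | baaabbbaaabbbaaabba
  17 |   1 | baabbbbaaabbbaaabbbaaabba
  18 |  23 | bba
  19 |  18 | bbaaabba
  20 |  12 | bbaaabbbaaabba
  21 |   6 | bbaaabbbaaabbbaaabba
  22 |  17 | bbbaaabba
  23 |  11 | bbbaaabbbaaabba
  24 |   5 | bbbaaabbbaaabbbaaabba
  25 |   4 | bbbbaaabbbaaabbbaaabba

SA = [25, 20, 14, 8, 21, 15, 9, 2, 0, 22, 16, 10, 3, 24, 19, 13, 7, 1, 23, 18, 12, 6, 17, 11, 5, 4]
i: (SA[i-1],SA[i]) lcp shared
  1: (25,20) 1 'a'
  2: (20,14) 5 'aaabb'
  3: (14,8) 11 'aaabbbaaabb'
  4: (8,21) 2 'aa'
  5: (21,15) 4 'aabb'
  6: (15,9) 10 'aabbbaaabb'
  7: (9,2) 5 'aabbb'
  8: (2,0) 1 'a'
  9: (0,22) 2 'ab'
  10: (22,16) 3 'abb'
  11: (16,10) 9 'abbbaaabb'
  12: (10,3) 4 'abbb'
  13: (3,24) 0 ''
  14: (24,19) 2 'ba'
  15: (19,13) 6 'baaabb'
  16: (13,7) 12 'baaabbbaaabb'
  17: (7,1) 3 'baa'
  18: (1,23) 1 'b'
  19: (23,18) 3 'bba'
  20: (18,12) 7 'bbaaabb'
  21: (12,6) 13 'bbaaabbbaaabb'
  22: (6,17) 2 'bb'
  23: (17,11) 8 'bbbaaabb'
  24: (11,5) 14 'bbbaaabbbaaabb'
  25: (5,4) 3 'bbb'

n(n+1)/2 = 26·27/2 = 351
Σ LCP = 0 + 1 + 5 + 11 + 2 + 4 + 10 + 5 + 1 + 2 + 3 + 9 + 4 + 0 + 2 + 6 + 12 + 3 + 1 + 3 + 7 + 13 + 2 + 8 + 14 + 3 = 131
distinct = 351 − 131 = 220

220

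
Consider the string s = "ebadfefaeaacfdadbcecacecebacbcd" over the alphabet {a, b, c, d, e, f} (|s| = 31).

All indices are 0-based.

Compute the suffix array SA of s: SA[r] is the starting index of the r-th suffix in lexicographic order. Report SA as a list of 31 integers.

sorted suffixes:
  #0 SA[0]=9  'aacfdadbcecacecebacbcd'
  #1 SA[1]=26  'acbcd'
  #2 SA[2]=20  'acecebacbcd'
  #3 SA[3]=10  'acfdadbcecacecebacbcd'
  #4 SA[4]=14  'adbcecacecebacbcd'
  #5 SA[5]=2  'adfefaeaacfdadbcecacecebacbcd'
  #6 SA[6]=7  'aeaacfdadbcecacecebacbcd'
  #7 SA[7]=25  'bacbcd'
  #8 SA[8]=1  'badfefaeaacfdadbcecacecebacbcd'
  #9 SA[9]=28  'bcd'
  #10 SA[10]=16  'bcecacecebacbcd'
  #11 SA[11]=19  'cacecebacbcd'
  #12 SA[12]=27  'cbcd'
  #13 SA[13]=29  'cd'
  #14 SA[14]=23  'cebacbcd'
  #15 SA[15]=17  'cecacecebacbcd'
  #16 SA[16]=21  'cecebacbcd'
  #17 SA[17]=11  'cfdadbcecacecebacbcd'
  #18 SA[18]=30  'd'
  #19 SA[19]=13  'dadbcecacecebacbcd'
  #20 SA[20]=15  'dbcecacecebacbcd'
  #21 SA[21]=3  'dfefaeaacfdadbcecacecebacbcd'
  #22 SA[22]=8  'eaacfdadbcecacecebacbcd'
  #23 SA[23]=24  'ebacbcd'
  #24 SA[24]=0  'ebadfefaeaacfdadbcecacecebacbcd'
  #25 SA[25]=18  'ecacecebacbcd'
  #26 SA[26]=22  'ecebacbcd'
  #27 SA[27]=5  'efaeaacfdadbcecacecebacbcd'
  #28 SA[28]=6  'faeaacfdadbcecacecebacbcd'
  #29 SA[29]=12  'fdadbcecacecebacbcd'
  #30 SA[30]=4  'fefaeaacfdadbcecacecebacbcd'

[9, 26, 20, 10, 14, 2, 7, 25, 1, 28, 16, 19, 27, 29, 23, 17, 21, 11, 30, 13, 15, 3, 8, 24, 0, 18, 22, 5, 6, 12, 4]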